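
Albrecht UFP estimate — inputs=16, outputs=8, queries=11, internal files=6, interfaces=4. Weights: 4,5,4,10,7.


UFP = EI*4 + EO*5 + EQ*4 + ILF*10 + EIF*7
UFP = 16*4 + 8*5 + 11*4 + 6*10 + 4*7
UFP = 64 + 40 + 44 + 60 + 28
UFP = 236

236


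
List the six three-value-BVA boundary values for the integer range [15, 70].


Range: [15, 70]
Boundaries: just below min, min, min+1, max-1, max, just above max
Values: [14, 15, 16, 69, 70, 71]

[14, 15, 16, 69, 70, 71]


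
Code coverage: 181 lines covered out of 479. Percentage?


Coverage = covered / total * 100
Coverage = 181 / 479 * 100
Coverage = 37.79%

37.79%


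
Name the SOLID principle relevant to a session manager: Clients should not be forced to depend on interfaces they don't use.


This describes the Interface Segregation Principle (ISP)

Interface Segregation Principle (ISP)


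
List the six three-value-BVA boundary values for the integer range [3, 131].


Range: [3, 131]
Boundaries: just below min, min, min+1, max-1, max, just above max
Values: [2, 3, 4, 130, 131, 132]

[2, 3, 4, 130, 131, 132]


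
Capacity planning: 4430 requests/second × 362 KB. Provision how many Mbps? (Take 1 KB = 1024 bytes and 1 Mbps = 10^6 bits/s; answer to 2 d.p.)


Formula: Mbps = payload_bytes * RPS * 8 / 1e6
Payload per request = 362 KB = 362 * 1024 = 370688 bytes
Total bytes/sec = 370688 * 4430 = 1642147840
Total bits/sec = 1642147840 * 8 = 13137182720
Mbps = 13137182720 / 1e6 = 13137.18

13137.18 Mbps


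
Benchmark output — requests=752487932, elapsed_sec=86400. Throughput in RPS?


Formula: throughput = requests / seconds
throughput = 752487932 / 86400
throughput = 8709.35 requests/second

8709.35 requests/second


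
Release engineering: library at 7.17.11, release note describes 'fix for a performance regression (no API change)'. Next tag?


Current: 7.17.11
Change category: 'fix for a performance regression (no API change)' → patch bump
SemVer rule: patch bump → increment PATCH (MAJOR and MINOR unchanged)
New: 7.17.12

7.17.12


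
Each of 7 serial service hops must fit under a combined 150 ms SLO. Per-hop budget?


Formula: per_stage = total_budget / stages
per_stage = 150 / 7
per_stage = 21.43 ms

21.43 ms


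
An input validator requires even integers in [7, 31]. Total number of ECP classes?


Constraint: even integers in [7, 31]
Class 1: x < 7 — out-of-range invalid
Class 2: x in [7,31] but odd — wrong type invalid
Class 3: x in [7,31] and even — valid
Class 4: x > 31 — out-of-range invalid
Total equivalence classes: 4

4 equivalence classes


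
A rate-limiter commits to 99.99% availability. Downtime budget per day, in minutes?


Formula: allowed downtime = period * (100 - SLA) / 100
Period (day) = 1440 minutes
Unavailability fraction = (100 - 99.99) / 100
Allowed downtime = 1440 * (100 - 99.99) / 100
Allowed downtime = 0.144 minutes

0.144 minutes


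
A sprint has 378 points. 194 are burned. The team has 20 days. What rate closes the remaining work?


Formula: Required rate = Remaining points / Days left
Remaining = 378 - 194 = 184 points
Required rate = 184 / 20 = 9.2 points/day

9.2 points/day


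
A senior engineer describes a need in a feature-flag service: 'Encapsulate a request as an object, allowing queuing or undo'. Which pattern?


This matches the Command pattern

Command


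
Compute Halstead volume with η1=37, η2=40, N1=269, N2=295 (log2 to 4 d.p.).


Formula: V = N * log2(η), where N = N1 + N2 and η = η1 + η2
η = 37 + 40 = 77
N = 269 + 295 = 564
log2(77) ≈ 6.2668
V = 564 * 6.2668 = 3534.48

3534.48


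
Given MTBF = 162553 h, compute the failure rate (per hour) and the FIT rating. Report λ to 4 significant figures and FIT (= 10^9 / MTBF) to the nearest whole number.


Formula: λ = 1 / MTBF; FIT = λ × 1e9 = 1e9 / MTBF
λ = 1 / 162553 ≈ 6.152e-06 failures/hour
FIT = 1e9 / 162553 ≈ 6152 failures per 1e9 hours (nearest whole number)

λ = 6.152e-06 /h, FIT = 6152


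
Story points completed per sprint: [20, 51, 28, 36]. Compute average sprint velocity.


Formula: Avg velocity = Total points / Number of sprints
Points: [20, 51, 28, 36]
Sum = 20 + 51 + 28 + 36 = 135
Avg velocity = 135 / 4 = 33.75 points/sprint

33.75 points/sprint


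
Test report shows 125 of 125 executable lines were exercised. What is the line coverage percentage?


Coverage = covered / total * 100
Coverage = 125 / 125 * 100
Coverage = 100.0%

100.0%


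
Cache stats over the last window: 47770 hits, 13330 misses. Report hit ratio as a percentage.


Formula: hit rate = hits / (hits + misses) * 100
hit rate = 47770 / (47770 + 13330) * 100
hit rate = 47770 / 61100 * 100
hit rate = 78.18%

78.18%


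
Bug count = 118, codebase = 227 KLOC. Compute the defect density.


Defect density = defects / KLOC
Defect density = 118 / 227
Defect density = 0.52 defects/KLOC

0.52 defects/KLOC


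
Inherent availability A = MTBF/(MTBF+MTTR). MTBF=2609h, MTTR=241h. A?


Availability = MTBF / (MTBF + MTTR)
Availability = 2609 / (2609 + 241)
Availability = 2609 / 2850
Availability = 91.5439%

91.5439%


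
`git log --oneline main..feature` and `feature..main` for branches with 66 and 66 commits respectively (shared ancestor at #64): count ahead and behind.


Common ancestor: commit #64
feature commits after divergence: 66 - 64 = 2
main commits after divergence: 66 - 64 = 2
feature is 2 commits ahead of main
main is 2 commits ahead of feature

feature ahead: 2, main ahead: 2


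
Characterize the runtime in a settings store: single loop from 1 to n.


Reasoning: one pass through n items
Complexity: O(n)

O(n)


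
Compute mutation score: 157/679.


Mutation score = killed / total * 100
Mutation score = 157 / 679 * 100
Mutation score = 23.12%

23.12%


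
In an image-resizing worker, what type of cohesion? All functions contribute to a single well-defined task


Reasoning: Best: single purpose
Type: Functional cohesion

Functional cohesion


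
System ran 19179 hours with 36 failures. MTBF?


Formula: MTBF = Total operating time / Number of failures
MTBF = 19179 / 36
MTBF = 532.75 hours

532.75 hours


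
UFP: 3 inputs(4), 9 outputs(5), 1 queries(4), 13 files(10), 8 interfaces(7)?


UFP = EI*4 + EO*5 + EQ*4 + ILF*10 + EIF*7
UFP = 3*4 + 9*5 + 1*4 + 13*10 + 8*7
UFP = 12 + 45 + 4 + 130 + 56
UFP = 247

247


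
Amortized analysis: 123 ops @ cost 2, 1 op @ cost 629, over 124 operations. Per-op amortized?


Formula: Amortized cost = Total cost / Operations
Total cost = (123 * 2) + (1 * 629)
Total cost = 246 + 629 = 875
Amortized = 875 / 124 = 7.0565

7.0565


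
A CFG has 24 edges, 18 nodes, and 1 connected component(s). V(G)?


Formula: V(G) = E - N + 2P
V(G) = 24 - 18 + 2*1
V(G) = 6 + 2
V(G) = 8

8


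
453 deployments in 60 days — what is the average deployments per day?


Formula: deployments per day = releases / days
= 453 / 60
= 7.55 deploys/day
(equivalently, 52.85 deploys/week)

7.55 deploys/day


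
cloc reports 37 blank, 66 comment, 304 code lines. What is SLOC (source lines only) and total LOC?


Total LOC = blank + comment + code
Total LOC = 37 + 66 + 304 = 407
SLOC (source only) = code = 304

Total LOC: 407, SLOC: 304


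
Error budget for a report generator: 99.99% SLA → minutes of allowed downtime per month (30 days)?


Formula: allowed downtime = period * (100 - SLA) / 100
Period (month (30 days)) = 43200 minutes
Unavailability fraction = (100 - 99.99) / 100
Allowed downtime = 43200 * (100 - 99.99) / 100
Allowed downtime = 4.32 minutes

4.32 minutes


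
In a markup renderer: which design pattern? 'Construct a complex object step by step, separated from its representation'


This matches the Builder pattern

Builder


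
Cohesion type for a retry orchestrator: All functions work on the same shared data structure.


Reasoning: Functions share data
Type: Communicational cohesion

Communicational cohesion


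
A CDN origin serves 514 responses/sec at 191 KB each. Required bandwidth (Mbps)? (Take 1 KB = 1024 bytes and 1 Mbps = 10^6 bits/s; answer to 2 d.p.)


Formula: Mbps = payload_bytes * RPS * 8 / 1e6
Payload per request = 191 KB = 191 * 1024 = 195584 bytes
Total bytes/sec = 195584 * 514 = 100530176
Total bits/sec = 100530176 * 8 = 804241408
Mbps = 804241408 / 1e6 = 804.24

804.24 Mbps


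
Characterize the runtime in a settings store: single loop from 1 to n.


Reasoning: one pass through n items
Complexity: O(n)

O(n)


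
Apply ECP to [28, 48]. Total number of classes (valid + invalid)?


Valid range: [28, 48]
Class 1: x < 28 — invalid
Class 2: 28 ≤ x ≤ 48 — valid
Class 3: x > 48 — invalid
Total equivalence classes: 3

3 equivalence classes


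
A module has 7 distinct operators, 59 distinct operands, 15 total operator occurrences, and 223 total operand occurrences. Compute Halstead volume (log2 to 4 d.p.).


Formula: V = N * log2(η), where N = N1 + N2 and η = η1 + η2
η = 7 + 59 = 66
N = 15 + 223 = 238
log2(66) ≈ 6.0444
V = 238 * 6.0444 = 1438.57

1438.57


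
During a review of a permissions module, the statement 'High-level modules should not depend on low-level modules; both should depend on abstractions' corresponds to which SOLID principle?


This describes the Dependency Inversion Principle (DIP)

Dependency Inversion Principle (DIP)


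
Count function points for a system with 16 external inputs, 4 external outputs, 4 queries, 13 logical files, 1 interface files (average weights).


UFP = EI*4 + EO*5 + EQ*4 + ILF*10 + EIF*7
UFP = 16*4 + 4*5 + 4*4 + 13*10 + 1*7
UFP = 64 + 20 + 16 + 130 + 7
UFP = 237

237


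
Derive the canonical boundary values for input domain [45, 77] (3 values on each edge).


Range: [45, 77]
Boundaries: just below min, min, min+1, max-1, max, just above max
Values: [44, 45, 46, 76, 77, 78]

[44, 45, 46, 76, 77, 78]


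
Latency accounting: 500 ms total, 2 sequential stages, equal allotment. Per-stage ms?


Formula: per_stage = total_budget / stages
per_stage = 500 / 2
per_stage = 250.0 ms

250.0 ms


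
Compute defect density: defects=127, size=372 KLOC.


Defect density = defects / KLOC
Defect density = 127 / 372
Defect density = 0.341 defects/KLOC

0.341 defects/KLOC


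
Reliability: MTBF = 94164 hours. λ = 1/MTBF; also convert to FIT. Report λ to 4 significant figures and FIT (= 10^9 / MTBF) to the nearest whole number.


Formula: λ = 1 / MTBF; FIT = λ × 1e9 = 1e9 / MTBF
λ = 1 / 94164 ≈ 1.062e-05 failures/hour
FIT = 1e9 / 94164 ≈ 10620 failures per 1e9 hours (nearest whole number)

λ = 1.062e-05 /h, FIT = 10620


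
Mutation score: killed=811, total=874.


Mutation score = killed / total * 100
Mutation score = 811 / 874 * 100
Mutation score = 92.79%

92.79%


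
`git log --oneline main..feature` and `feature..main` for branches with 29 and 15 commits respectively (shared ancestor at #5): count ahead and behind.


Common ancestor: commit #5
feature commits after divergence: 29 - 5 = 24
main commits after divergence: 15 - 5 = 10
feature is 24 commits ahead of main
main is 10 commits ahead of feature

feature ahead: 24, main ahead: 10


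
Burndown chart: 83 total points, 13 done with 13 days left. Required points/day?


Formula: Required rate = Remaining points / Days left
Remaining = 83 - 13 = 70 points
Required rate = 70 / 13 = 5.38 points/day

5.38 points/day


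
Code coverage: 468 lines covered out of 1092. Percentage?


Coverage = covered / total * 100
Coverage = 468 / 1092 * 100
Coverage = 42.86%

42.86%


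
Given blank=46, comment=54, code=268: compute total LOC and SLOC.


Total LOC = blank + comment + code
Total LOC = 46 + 54 + 268 = 368
SLOC (source only) = code = 268

Total LOC: 368, SLOC: 268


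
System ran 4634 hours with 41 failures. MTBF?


Formula: MTBF = Total operating time / Number of failures
MTBF = 4634 / 41
MTBF = 113.02 hours

113.02 hours


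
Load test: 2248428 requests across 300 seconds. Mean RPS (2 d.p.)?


Formula: throughput = requests / seconds
throughput = 2248428 / 300
throughput = 7494.76 requests/second

7494.76 requests/second


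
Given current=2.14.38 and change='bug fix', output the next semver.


Current: 2.14.38
Change category: 'bug fix' → patch bump
SemVer rule: patch bump → increment PATCH (MAJOR and MINOR unchanged)
New: 2.14.39

2.14.39


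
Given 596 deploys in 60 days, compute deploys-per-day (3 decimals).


Formula: deployments per day = releases / days
= 596 / 60
= 9.933 deploys/day
(equivalently, 69.53 deploys/week)

9.933 deploys/day


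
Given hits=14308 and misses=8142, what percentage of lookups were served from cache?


Formula: hit rate = hits / (hits + misses) * 100
hit rate = 14308 / (14308 + 8142) * 100
hit rate = 14308 / 22450 * 100
hit rate = 63.73%

63.73%


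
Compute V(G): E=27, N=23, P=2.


Formula: V(G) = E - N + 2P
V(G) = 27 - 23 + 2*2
V(G) = 4 + 4
V(G) = 8

8


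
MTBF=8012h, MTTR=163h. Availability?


Availability = MTBF / (MTBF + MTTR)
Availability = 8012 / (8012 + 163)
Availability = 8012 / 8175
Availability = 98.0061%

98.0061%


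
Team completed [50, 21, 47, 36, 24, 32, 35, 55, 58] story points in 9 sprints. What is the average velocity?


Formula: Avg velocity = Total points / Number of sprints
Points: [50, 21, 47, 36, 24, 32, 35, 55, 58]
Sum = 50 + 21 + 47 + 36 + 24 + 32 + 35 + 55 + 58 = 358
Avg velocity = 358 / 9 = 39.78 points/sprint

39.78 points/sprint


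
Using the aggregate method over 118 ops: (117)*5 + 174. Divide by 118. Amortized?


Formula: Amortized cost = Total cost / Operations
Total cost = (117 * 5) + (1 * 174)
Total cost = 585 + 174 = 759
Amortized = 759 / 118 = 6.4322

6.4322


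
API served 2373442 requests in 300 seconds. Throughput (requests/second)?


Formula: throughput = requests / seconds
throughput = 2373442 / 300
throughput = 7911.47 requests/second

7911.47 requests/second


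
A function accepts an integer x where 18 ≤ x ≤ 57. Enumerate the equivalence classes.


Valid range: [18, 57]
Class 1: x < 18 — invalid
Class 2: 18 ≤ x ≤ 57 — valid
Class 3: x > 57 — invalid
Total equivalence classes: 3

3 equivalence classes


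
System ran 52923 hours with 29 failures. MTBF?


Formula: MTBF = Total operating time / Number of failures
MTBF = 52923 / 29
MTBF = 1824.93 hours

1824.93 hours


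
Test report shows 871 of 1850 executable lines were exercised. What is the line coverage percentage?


Coverage = covered / total * 100
Coverage = 871 / 1850 * 100
Coverage = 47.08%

47.08%


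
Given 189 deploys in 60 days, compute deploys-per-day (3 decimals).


Formula: deployments per day = releases / days
= 189 / 60
= 3.15 deploys/day
(equivalently, 22.05 deploys/week)

3.15 deploys/day


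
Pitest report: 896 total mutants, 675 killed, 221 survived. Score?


Mutation score = killed / total * 100
Mutation score = 675 / 896 * 100
Mutation score = 75.33%

75.33%


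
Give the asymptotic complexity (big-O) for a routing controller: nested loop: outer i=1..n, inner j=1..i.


Reasoning: triangle: n(n+1)/2 ~ n^2/2
Complexity: O(n^2)

O(n^2)


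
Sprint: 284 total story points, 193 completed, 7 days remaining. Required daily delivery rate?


Formula: Required rate = Remaining points / Days left
Remaining = 284 - 193 = 91 points
Required rate = 91 / 7 = 13.0 points/day

13.0 points/day


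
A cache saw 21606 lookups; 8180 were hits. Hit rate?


Formula: hit rate = hits / (hits + misses) * 100
hit rate = 8180 / (8180 + 13426) * 100
hit rate = 8180 / 21606 * 100
hit rate = 37.86%

37.86%


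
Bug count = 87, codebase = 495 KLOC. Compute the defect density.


Defect density = defects / KLOC
Defect density = 87 / 495
Defect density = 0.176 defects/KLOC

0.176 defects/KLOC


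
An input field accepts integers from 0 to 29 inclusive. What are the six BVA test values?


Range: [0, 29]
Boundaries: just below min, min, min+1, max-1, max, just above max
Values: [-1, 0, 1, 28, 29, 30]

[-1, 0, 1, 28, 29, 30]


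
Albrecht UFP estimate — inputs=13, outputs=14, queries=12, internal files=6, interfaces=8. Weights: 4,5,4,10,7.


UFP = EI*4 + EO*5 + EQ*4 + ILF*10 + EIF*7
UFP = 13*4 + 14*5 + 12*4 + 6*10 + 8*7
UFP = 52 + 70 + 48 + 60 + 56
UFP = 286

286


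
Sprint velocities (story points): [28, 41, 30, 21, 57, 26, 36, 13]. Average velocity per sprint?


Formula: Avg velocity = Total points / Number of sprints
Points: [28, 41, 30, 21, 57, 26, 36, 13]
Sum = 28 + 41 + 30 + 21 + 57 + 26 + 36 + 13 = 252
Avg velocity = 252 / 8 = 31.5 points/sprint

31.5 points/sprint


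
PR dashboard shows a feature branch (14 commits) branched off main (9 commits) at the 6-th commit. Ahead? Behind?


Common ancestor: commit #6
feature commits after divergence: 14 - 6 = 8
main commits after divergence: 9 - 6 = 3
feature is 8 commits ahead of main
main is 3 commits ahead of feature

feature ahead: 8, main ahead: 3


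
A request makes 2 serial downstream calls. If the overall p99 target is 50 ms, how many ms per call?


Formula: per_stage = total_budget / stages
per_stage = 50 / 2
per_stage = 25.0 ms

25.0 ms


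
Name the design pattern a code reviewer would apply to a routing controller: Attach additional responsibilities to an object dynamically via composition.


This matches the Decorator pattern

Decorator


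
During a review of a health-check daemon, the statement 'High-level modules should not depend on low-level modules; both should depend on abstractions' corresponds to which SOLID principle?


This describes the Dependency Inversion Principle (DIP)

Dependency Inversion Principle (DIP)


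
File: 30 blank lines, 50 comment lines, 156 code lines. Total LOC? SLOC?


Total LOC = blank + comment + code
Total LOC = 30 + 50 + 156 = 236
SLOC (source only) = code = 156

Total LOC: 236, SLOC: 156


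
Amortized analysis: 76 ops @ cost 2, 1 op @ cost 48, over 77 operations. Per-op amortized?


Formula: Amortized cost = Total cost / Operations
Total cost = (76 * 2) + (1 * 48)
Total cost = 152 + 48 = 200
Amortized = 200 / 77 = 2.5974

2.5974


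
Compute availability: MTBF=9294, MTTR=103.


Availability = MTBF / (MTBF + MTTR)
Availability = 9294 / (9294 + 103)
Availability = 9294 / 9397
Availability = 98.9039%

98.9039%


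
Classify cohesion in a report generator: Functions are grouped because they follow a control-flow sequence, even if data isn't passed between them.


Reasoning: Grouped by order of execution within a routine, not by data flow
Type: Procedural cohesion

Procedural cohesion


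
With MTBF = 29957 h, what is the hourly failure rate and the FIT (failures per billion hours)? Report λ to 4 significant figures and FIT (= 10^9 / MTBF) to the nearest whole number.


Formula: λ = 1 / MTBF; FIT = λ × 1e9 = 1e9 / MTBF
λ = 1 / 29957 ≈ 3.338e-05 failures/hour
FIT = 1e9 / 29957 ≈ 33381 failures per 1e9 hours (nearest whole number)

λ = 3.338e-05 /h, FIT = 33381


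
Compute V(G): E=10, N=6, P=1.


Formula: V(G) = E - N + 2P
V(G) = 10 - 6 + 2*1
V(G) = 4 + 2
V(G) = 6

6


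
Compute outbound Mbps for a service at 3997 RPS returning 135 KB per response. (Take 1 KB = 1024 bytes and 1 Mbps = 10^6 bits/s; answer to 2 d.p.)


Formula: Mbps = payload_bytes * RPS * 8 / 1e6
Payload per request = 135 KB = 135 * 1024 = 138240 bytes
Total bytes/sec = 138240 * 3997 = 552545280
Total bits/sec = 552545280 * 8 = 4420362240
Mbps = 4420362240 / 1e6 = 4420.36

4420.36 Mbps


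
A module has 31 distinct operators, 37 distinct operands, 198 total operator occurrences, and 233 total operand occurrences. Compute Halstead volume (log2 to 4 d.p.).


Formula: V = N * log2(η), where N = N1 + N2 and η = η1 + η2
η = 31 + 37 = 68
N = 198 + 233 = 431
log2(68) ≈ 6.0875
V = 431 * 6.0875 = 2623.71

2623.71


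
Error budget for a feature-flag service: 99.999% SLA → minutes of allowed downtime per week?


Formula: allowed downtime = period * (100 - SLA) / 100
Period (week) = 10080 minutes
Unavailability fraction = (100 - 99.999) / 100
Allowed downtime = 10080 * (100 - 99.999) / 100
Allowed downtime = 0.1008 minutes

0.1008 minutes


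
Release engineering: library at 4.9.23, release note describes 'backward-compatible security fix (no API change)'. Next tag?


Current: 4.9.23
Change category: 'backward-compatible security fix (no API change)' → patch bump
SemVer rule: patch bump → increment PATCH (MAJOR and MINOR unchanged)
New: 4.9.24

4.9.24


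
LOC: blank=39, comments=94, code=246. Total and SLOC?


Total LOC = blank + comment + code
Total LOC = 39 + 94 + 246 = 379
SLOC (source only) = code = 246

Total LOC: 379, SLOC: 246


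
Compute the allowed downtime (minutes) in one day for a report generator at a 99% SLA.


Formula: allowed downtime = period * (100 - SLA) / 100
Period (day) = 1440 minutes
Unavailability fraction = (100 - 99.0) / 100
Allowed downtime = 1440 * (100 - 99.0) / 100
Allowed downtime = 14.4 minutes

14.4 minutes


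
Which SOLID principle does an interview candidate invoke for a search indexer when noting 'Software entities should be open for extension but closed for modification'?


This describes the Open/Closed Principle (OCP)

Open/Closed Principle (OCP)


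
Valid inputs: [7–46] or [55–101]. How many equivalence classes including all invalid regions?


Valid ranges: [7,46] and [55,101]
Class 1: x < 7 — invalid
Class 2: 7 ≤ x ≤ 46 — valid
Class 3: 46 < x < 55 — invalid (gap between ranges)
Class 4: 55 ≤ x ≤ 101 — valid
Class 5: x > 101 — invalid
Total equivalence classes: 5

5 equivalence classes


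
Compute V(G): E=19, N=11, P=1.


Formula: V(G) = E - N + 2P
V(G) = 19 - 11 + 2*1
V(G) = 8 + 2
V(G) = 10

10


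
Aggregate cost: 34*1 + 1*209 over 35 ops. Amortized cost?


Formula: Amortized cost = Total cost / Operations
Total cost = (34 * 1) + (1 * 209)
Total cost = 34 + 209 = 243
Amortized = 243 / 35 = 6.9429

6.9429


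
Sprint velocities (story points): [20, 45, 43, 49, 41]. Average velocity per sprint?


Formula: Avg velocity = Total points / Number of sprints
Points: [20, 45, 43, 49, 41]
Sum = 20 + 45 + 43 + 49 + 41 = 198
Avg velocity = 198 / 5 = 39.6 points/sprint

39.6 points/sprint


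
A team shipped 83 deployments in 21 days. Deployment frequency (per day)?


Formula: deployments per day = releases / days
= 83 / 21
= 3.952 deploys/day
(equivalently, 27.67 deploys/week)

3.952 deploys/day


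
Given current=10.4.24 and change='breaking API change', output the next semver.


Current: 10.4.24
Change category: 'breaking API change' → major bump
SemVer rule: major bump → increment MAJOR, reset MINOR and PATCH to 0
New: 11.0.0

11.0.0


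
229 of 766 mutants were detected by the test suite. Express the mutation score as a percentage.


Mutation score = killed / total * 100
Mutation score = 229 / 766 * 100
Mutation score = 29.9%

29.9%


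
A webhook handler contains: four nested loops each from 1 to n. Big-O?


Reasoning: four levels of nesting
Complexity: O(n^4)

O(n^4)


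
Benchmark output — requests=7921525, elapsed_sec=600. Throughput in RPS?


Formula: throughput = requests / seconds
throughput = 7921525 / 600
throughput = 13202.54 requests/second

13202.54 requests/second


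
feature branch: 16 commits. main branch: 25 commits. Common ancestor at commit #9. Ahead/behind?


Common ancestor: commit #9
feature commits after divergence: 16 - 9 = 7
main commits after divergence: 25 - 9 = 16
feature is 7 commits ahead of main
main is 16 commits ahead of feature

feature ahead: 7, main ahead: 16


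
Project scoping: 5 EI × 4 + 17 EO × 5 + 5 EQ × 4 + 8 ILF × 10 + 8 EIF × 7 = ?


UFP = EI*4 + EO*5 + EQ*4 + ILF*10 + EIF*7
UFP = 5*4 + 17*5 + 5*4 + 8*10 + 8*7
UFP = 20 + 85 + 20 + 80 + 56
UFP = 261

261


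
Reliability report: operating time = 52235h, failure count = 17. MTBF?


Formula: MTBF = Total operating time / Number of failures
MTBF = 52235 / 17
MTBF = 3072.65 hours

3072.65 hours


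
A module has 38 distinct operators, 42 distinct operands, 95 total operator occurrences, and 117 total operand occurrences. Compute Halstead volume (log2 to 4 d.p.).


Formula: V = N * log2(η), where N = N1 + N2 and η = η1 + η2
η = 38 + 42 = 80
N = 95 + 117 = 212
log2(80) ≈ 6.3219
V = 212 * 6.3219 = 1340.24

1340.24


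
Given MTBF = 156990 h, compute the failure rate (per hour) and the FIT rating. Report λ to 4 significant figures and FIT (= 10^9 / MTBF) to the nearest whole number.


Formula: λ = 1 / MTBF; FIT = λ × 1e9 = 1e9 / MTBF
λ = 1 / 156990 ≈ 6.370e-06 failures/hour
FIT = 1e9 / 156990 ≈ 6370 failures per 1e9 hours (nearest whole number)

λ = 6.370e-06 /h, FIT = 6370


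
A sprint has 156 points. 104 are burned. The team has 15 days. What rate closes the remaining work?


Formula: Required rate = Remaining points / Days left
Remaining = 156 - 104 = 52 points
Required rate = 52 / 15 = 3.47 points/day

3.47 points/day


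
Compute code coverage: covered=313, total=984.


Coverage = covered / total * 100
Coverage = 313 / 984 * 100
Coverage = 31.81%

31.81%


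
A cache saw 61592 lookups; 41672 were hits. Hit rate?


Formula: hit rate = hits / (hits + misses) * 100
hit rate = 41672 / (41672 + 19920) * 100
hit rate = 41672 / 61592 * 100
hit rate = 67.66%

67.66%


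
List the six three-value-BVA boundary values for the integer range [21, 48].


Range: [21, 48]
Boundaries: just below min, min, min+1, max-1, max, just above max
Values: [20, 21, 22, 47, 48, 49]

[20, 21, 22, 47, 48, 49]


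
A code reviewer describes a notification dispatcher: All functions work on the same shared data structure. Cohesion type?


Reasoning: Functions share data
Type: Communicational cohesion

Communicational cohesion


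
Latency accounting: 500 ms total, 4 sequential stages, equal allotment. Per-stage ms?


Formula: per_stage = total_budget / stages
per_stage = 500 / 4
per_stage = 125.0 ms

125.0 ms


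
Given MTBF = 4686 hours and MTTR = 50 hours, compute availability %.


Availability = MTBF / (MTBF + MTTR)
Availability = 4686 / (4686 + 50)
Availability = 4686 / 4736
Availability = 98.9443%

98.9443%


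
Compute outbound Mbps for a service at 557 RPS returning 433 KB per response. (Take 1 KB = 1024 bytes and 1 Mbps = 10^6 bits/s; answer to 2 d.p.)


Formula: Mbps = payload_bytes * RPS * 8 / 1e6
Payload per request = 433 KB = 433 * 1024 = 443392 bytes
Total bytes/sec = 443392 * 557 = 246969344
Total bits/sec = 246969344 * 8 = 1975754752
Mbps = 1975754752 / 1e6 = 1975.75

1975.75 Mbps


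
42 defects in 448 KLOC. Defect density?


Defect density = defects / KLOC
Defect density = 42 / 448
Defect density = 0.094 defects/KLOC

0.094 defects/KLOC


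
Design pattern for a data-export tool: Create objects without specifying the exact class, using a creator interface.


This matches the Factory Method pattern

Factory Method


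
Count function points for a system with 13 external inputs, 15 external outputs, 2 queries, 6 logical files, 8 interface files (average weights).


UFP = EI*4 + EO*5 + EQ*4 + ILF*10 + EIF*7
UFP = 13*4 + 15*5 + 2*4 + 6*10 + 8*7
UFP = 52 + 75 + 8 + 60 + 56
UFP = 251

251


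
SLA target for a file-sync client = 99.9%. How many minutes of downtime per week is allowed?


Formula: allowed downtime = period * (100 - SLA) / 100
Period (week) = 10080 minutes
Unavailability fraction = (100 - 99.9) / 100
Allowed downtime = 10080 * (100 - 99.9) / 100
Allowed downtime = 10.08 minutes

10.08 minutes


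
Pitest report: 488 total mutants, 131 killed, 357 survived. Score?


Mutation score = killed / total * 100
Mutation score = 131 / 488 * 100
Mutation score = 26.84%

26.84%


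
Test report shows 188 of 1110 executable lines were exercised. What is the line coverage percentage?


Coverage = covered / total * 100
Coverage = 188 / 1110 * 100
Coverage = 16.94%

16.94%


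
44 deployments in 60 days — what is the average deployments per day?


Formula: deployments per day = releases / days
= 44 / 60
= 0.733 deploys/day
(equivalently, 5.13 deploys/week)

0.733 deploys/day


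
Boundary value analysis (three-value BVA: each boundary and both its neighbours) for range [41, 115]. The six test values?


Range: [41, 115]
Boundaries: just below min, min, min+1, max-1, max, just above max
Values: [40, 41, 42, 114, 115, 116]

[40, 41, 42, 114, 115, 116]


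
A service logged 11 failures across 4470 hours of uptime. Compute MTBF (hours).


Formula: MTBF = Total operating time / Number of failures
MTBF = 4470 / 11
MTBF = 406.36 hours

406.36 hours


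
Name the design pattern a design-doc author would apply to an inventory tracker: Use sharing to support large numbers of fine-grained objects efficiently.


This matches the Flyweight pattern

Flyweight


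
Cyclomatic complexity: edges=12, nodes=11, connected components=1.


Formula: V(G) = E - N + 2P
V(G) = 12 - 11 + 2*1
V(G) = 1 + 2
V(G) = 3

3


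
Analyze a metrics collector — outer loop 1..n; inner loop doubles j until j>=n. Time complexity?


Reasoning: linear outer times logarithmic inner
Complexity: O(n log n)

O(n log n)


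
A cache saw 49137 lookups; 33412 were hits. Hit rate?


Formula: hit rate = hits / (hits + misses) * 100
hit rate = 33412 / (33412 + 15725) * 100
hit rate = 33412 / 49137 * 100
hit rate = 68.0%

68.0%


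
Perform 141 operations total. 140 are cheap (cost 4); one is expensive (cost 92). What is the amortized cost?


Formula: Amortized cost = Total cost / Operations
Total cost = (140 * 4) + (1 * 92)
Total cost = 560 + 92 = 652
Amortized = 652 / 141 = 4.6241

4.6241


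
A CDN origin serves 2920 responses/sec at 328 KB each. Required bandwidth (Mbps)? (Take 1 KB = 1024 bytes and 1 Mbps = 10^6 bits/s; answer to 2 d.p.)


Formula: Mbps = payload_bytes * RPS * 8 / 1e6
Payload per request = 328 KB = 328 * 1024 = 335872 bytes
Total bytes/sec = 335872 * 2920 = 980746240
Total bits/sec = 980746240 * 8 = 7845969920
Mbps = 7845969920 / 1e6 = 7845.97

7845.97 Mbps


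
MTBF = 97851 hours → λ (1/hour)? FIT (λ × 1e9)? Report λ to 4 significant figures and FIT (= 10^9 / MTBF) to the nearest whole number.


Formula: λ = 1 / MTBF; FIT = λ × 1e9 = 1e9 / MTBF
λ = 1 / 97851 ≈ 1.022e-05 failures/hour
FIT = 1e9 / 97851 ≈ 10220 failures per 1e9 hours (nearest whole number)

λ = 1.022e-05 /h, FIT = 10220


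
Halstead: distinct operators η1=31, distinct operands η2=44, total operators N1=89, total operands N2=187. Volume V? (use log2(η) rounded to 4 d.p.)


Formula: V = N * log2(η), where N = N1 + N2 and η = η1 + η2
η = 31 + 44 = 75
N = 89 + 187 = 276
log2(75) ≈ 6.2288
V = 276 * 6.2288 = 1719.15

1719.15


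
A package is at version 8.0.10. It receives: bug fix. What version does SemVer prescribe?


Current: 8.0.10
Change category: 'bug fix' → patch bump
SemVer rule: patch bump → increment PATCH (MAJOR and MINOR unchanged)
New: 8.0.11

8.0.11


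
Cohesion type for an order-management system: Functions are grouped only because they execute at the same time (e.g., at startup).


Reasoning: Related by timing only
Type: Temporal cohesion

Temporal cohesion


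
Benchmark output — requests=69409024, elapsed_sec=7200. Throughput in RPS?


Formula: throughput = requests / seconds
throughput = 69409024 / 7200
throughput = 9640.14 requests/second

9640.14 requests/second


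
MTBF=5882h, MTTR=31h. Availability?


Availability = MTBF / (MTBF + MTTR)
Availability = 5882 / (5882 + 31)
Availability = 5882 / 5913
Availability = 99.4757%

99.4757%


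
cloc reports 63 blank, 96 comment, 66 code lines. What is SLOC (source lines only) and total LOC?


Total LOC = blank + comment + code
Total LOC = 63 + 96 + 66 = 225
SLOC (source only) = code = 66

Total LOC: 225, SLOC: 66


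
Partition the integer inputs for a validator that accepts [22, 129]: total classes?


Valid range: [22, 129]
Class 1: x < 22 — invalid
Class 2: 22 ≤ x ≤ 129 — valid
Class 3: x > 129 — invalid
Total equivalence classes: 3

3 equivalence classes


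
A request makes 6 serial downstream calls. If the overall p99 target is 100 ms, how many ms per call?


Formula: per_stage = total_budget / stages
per_stage = 100 / 6
per_stage = 16.67 ms

16.67 ms


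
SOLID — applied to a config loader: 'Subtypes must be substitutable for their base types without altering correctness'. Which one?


This describes the Liskov Substitution Principle (LSP)

Liskov Substitution Principle (LSP)


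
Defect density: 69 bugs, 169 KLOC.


Defect density = defects / KLOC
Defect density = 69 / 169
Defect density = 0.408 defects/KLOC

0.408 defects/KLOC


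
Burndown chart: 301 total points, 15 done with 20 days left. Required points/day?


Formula: Required rate = Remaining points / Days left
Remaining = 301 - 15 = 286 points
Required rate = 286 / 20 = 14.3 points/day

14.3 points/day


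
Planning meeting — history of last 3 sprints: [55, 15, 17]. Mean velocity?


Formula: Avg velocity = Total points / Number of sprints
Points: [55, 15, 17]
Sum = 55 + 15 + 17 = 87
Avg velocity = 87 / 3 = 29.0 points/sprint

29.0 points/sprint


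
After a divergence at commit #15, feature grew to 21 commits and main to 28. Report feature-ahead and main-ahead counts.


Common ancestor: commit #15
feature commits after divergence: 21 - 15 = 6
main commits after divergence: 28 - 15 = 13
feature is 6 commits ahead of main
main is 13 commits ahead of feature

feature ahead: 6, main ahead: 13


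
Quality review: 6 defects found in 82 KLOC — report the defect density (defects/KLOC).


Defect density = defects / KLOC
Defect density = 6 / 82
Defect density = 0.073 defects/KLOC

0.073 defects/KLOC


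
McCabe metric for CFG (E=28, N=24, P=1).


Formula: V(G) = E - N + 2P
V(G) = 28 - 24 + 2*1
V(G) = 4 + 2
V(G) = 6

6


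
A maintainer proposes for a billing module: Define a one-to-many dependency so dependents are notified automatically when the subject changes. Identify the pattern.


This matches the Observer pattern

Observer


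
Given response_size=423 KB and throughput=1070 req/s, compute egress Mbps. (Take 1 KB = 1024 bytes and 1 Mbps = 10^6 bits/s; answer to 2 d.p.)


Formula: Mbps = payload_bytes * RPS * 8 / 1e6
Payload per request = 423 KB = 423 * 1024 = 433152 bytes
Total bytes/sec = 433152 * 1070 = 463472640
Total bits/sec = 463472640 * 8 = 3707781120
Mbps = 3707781120 / 1e6 = 3707.78

3707.78 Mbps


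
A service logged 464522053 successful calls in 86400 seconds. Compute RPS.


Formula: throughput = requests / seconds
throughput = 464522053 / 86400
throughput = 5376.41 requests/second

5376.41 requests/second


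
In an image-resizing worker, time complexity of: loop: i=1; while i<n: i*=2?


Reasoning: i doubles each step so iterations are log2(n)
Complexity: O(log n)

O(log n)


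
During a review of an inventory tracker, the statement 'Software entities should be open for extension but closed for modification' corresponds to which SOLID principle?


This describes the Open/Closed Principle (OCP)

Open/Closed Principle (OCP)


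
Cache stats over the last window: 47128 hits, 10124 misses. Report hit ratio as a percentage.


Formula: hit rate = hits / (hits + misses) * 100
hit rate = 47128 / (47128 + 10124) * 100
hit rate = 47128 / 57252 * 100
hit rate = 82.32%

82.32%


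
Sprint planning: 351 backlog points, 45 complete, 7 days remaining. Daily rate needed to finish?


Formula: Required rate = Remaining points / Days left
Remaining = 351 - 45 = 306 points
Required rate = 306 / 7 = 43.71 points/day

43.71 points/day


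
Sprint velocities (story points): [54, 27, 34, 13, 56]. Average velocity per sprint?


Formula: Avg velocity = Total points / Number of sprints
Points: [54, 27, 34, 13, 56]
Sum = 54 + 27 + 34 + 13 + 56 = 184
Avg velocity = 184 / 5 = 36.8 points/sprint

36.8 points/sprint


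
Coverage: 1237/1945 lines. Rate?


Coverage = covered / total * 100
Coverage = 1237 / 1945 * 100
Coverage = 63.6%

63.6%


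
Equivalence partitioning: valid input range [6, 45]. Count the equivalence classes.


Valid range: [6, 45]
Class 1: x < 6 — invalid
Class 2: 6 ≤ x ≤ 45 — valid
Class 3: x > 45 — invalid
Total equivalence classes: 3

3 equivalence classes


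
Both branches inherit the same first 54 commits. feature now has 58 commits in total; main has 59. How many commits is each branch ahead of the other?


Common ancestor: commit #54
feature commits after divergence: 58 - 54 = 4
main commits after divergence: 59 - 54 = 5
feature is 4 commits ahead of main
main is 5 commits ahead of feature

feature ahead: 4, main ahead: 5


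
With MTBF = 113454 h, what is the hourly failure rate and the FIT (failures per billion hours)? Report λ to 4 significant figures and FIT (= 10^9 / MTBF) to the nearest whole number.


Formula: λ = 1 / MTBF; FIT = λ × 1e9 = 1e9 / MTBF
λ = 1 / 113454 ≈ 8.814e-06 failures/hour
FIT = 1e9 / 113454 ≈ 8814 failures per 1e9 hours (nearest whole number)

λ = 8.814e-06 /h, FIT = 8814


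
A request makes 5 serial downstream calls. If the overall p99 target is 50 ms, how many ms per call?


Formula: per_stage = total_budget / stages
per_stage = 50 / 5
per_stage = 10.0 ms

10.0 ms


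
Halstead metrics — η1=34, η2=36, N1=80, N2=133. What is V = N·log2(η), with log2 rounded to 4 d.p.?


Formula: V = N * log2(η), where N = N1 + N2 and η = η1 + η2
η = 34 + 36 = 70
N = 80 + 133 = 213
log2(70) ≈ 6.1293
V = 213 * 6.1293 = 1305.54

1305.54


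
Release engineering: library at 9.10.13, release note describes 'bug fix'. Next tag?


Current: 9.10.13
Change category: 'bug fix' → patch bump
SemVer rule: patch bump → increment PATCH (MAJOR and MINOR unchanged)
New: 9.10.14

9.10.14


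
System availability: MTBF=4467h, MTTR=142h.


Availability = MTBF / (MTBF + MTTR)
Availability = 4467 / (4467 + 142)
Availability = 4467 / 4609
Availability = 96.9191%

96.9191%


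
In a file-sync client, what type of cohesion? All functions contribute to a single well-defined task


Reasoning: Best: single purpose
Type: Functional cohesion

Functional cohesion


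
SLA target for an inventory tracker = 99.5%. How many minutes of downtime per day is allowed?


Formula: allowed downtime = period * (100 - SLA) / 100
Period (day) = 1440 minutes
Unavailability fraction = (100 - 99.5) / 100
Allowed downtime = 1440 * (100 - 99.5) / 100
Allowed downtime = 7.2 minutes

7.2 minutes


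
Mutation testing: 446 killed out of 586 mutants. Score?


Mutation score = killed / total * 100
Mutation score = 446 / 586 * 100
Mutation score = 76.11%

76.11%


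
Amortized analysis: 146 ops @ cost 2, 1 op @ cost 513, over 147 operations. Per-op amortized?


Formula: Amortized cost = Total cost / Operations
Total cost = (146 * 2) + (1 * 513)
Total cost = 292 + 513 = 805
Amortized = 805 / 147 = 5.4762

5.4762


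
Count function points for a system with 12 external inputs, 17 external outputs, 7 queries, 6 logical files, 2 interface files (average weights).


UFP = EI*4 + EO*5 + EQ*4 + ILF*10 + EIF*7
UFP = 12*4 + 17*5 + 7*4 + 6*10 + 2*7
UFP = 48 + 85 + 28 + 60 + 14
UFP = 235

235


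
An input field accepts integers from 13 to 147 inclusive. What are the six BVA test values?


Range: [13, 147]
Boundaries: just below min, min, min+1, max-1, max, just above max
Values: [12, 13, 14, 146, 147, 148]

[12, 13, 14, 146, 147, 148]


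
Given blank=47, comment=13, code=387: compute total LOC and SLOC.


Total LOC = blank + comment + code
Total LOC = 47 + 13 + 387 = 447
SLOC (source only) = code = 387

Total LOC: 447, SLOC: 387
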